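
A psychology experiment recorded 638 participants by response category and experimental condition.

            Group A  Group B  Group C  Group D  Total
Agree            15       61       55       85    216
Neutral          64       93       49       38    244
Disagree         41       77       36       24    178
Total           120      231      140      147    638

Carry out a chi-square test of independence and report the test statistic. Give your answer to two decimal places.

71.22

Grand total N = 638.
Expected counts (row total × column total / N):
  Agree, Group A: 216×120/638 = 40.627
  Agree, Group B: 216×231/638 = 78.207
  Agree, Group C: 216×140/638 = 47.398
  Agree, Group D: 216×147/638 = 49.768
  Neutral, Group A: 244×120/638 = 45.893
  Neutral, Group B: 244×231/638 = 88.345
  Neutral, Group C: 244×140/638 = 53.542
  Neutral, Group D: 244×147/638 = 56.219
  Disagree, Group A: 178×120/638 = 33.480
  Disagree, Group B: 178×231/638 = 64.448
  Disagree, Group C: 178×140/638 = 39.060
  Disagree, Group D: 178×147/638 = 41.013
Contributions (O − E)²/E:
  (15 − 40.627)²/40.627 = 16.1652
  (61 − 78.207)²/78.207 = 3.7859
  (55 − 47.398)²/47.398 = 1.2193
  (85 − 49.768)²/49.768 = 24.9416
  (64 − 45.893)²/45.893 = 7.1441
  (93 − 88.345)²/88.345 = 0.2453
  (49 − 53.542)²/53.542 = 0.3853
  (38 − 56.219)²/56.219 = 5.9043
  (41 − 33.480)²/33.480 = 1.6891
  (77 − 64.448)²/64.448 = 2.4446
  (36 − 39.060)²/39.060 = 0.2397
  (24 − 41.013)²/41.013 = 7.0573
χ² = 16.1652 + 3.7859 + 1.2193 + 24.9416 + 7.1441 + 0.2453 + 0.3853 + 5.9043 + 1.6891 + 2.4446 + 0.2397 + 7.0573 = 71.22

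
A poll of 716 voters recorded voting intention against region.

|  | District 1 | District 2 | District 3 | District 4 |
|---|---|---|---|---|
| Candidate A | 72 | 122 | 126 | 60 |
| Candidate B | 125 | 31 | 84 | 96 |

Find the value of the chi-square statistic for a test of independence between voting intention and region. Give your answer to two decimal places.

82.70

Row totals: 380, 336. Column totals: 197, 153, 210, 156. Grand total N = 716.
Expected counts (row total × column total / N):
  Candidate A, District 1: 380×197/716 = 104.5531
  Candidate A, District 2: 380×153/716 = 81.2011
  Candidate A, District 3: 380×210/716 = 111.4525
  Candidate A, District 4: 380×156/716 = 82.7933
  Candidate B, District 1: 336×197/716 = 92.4469
  Candidate B, District 2: 336×153/716 = 71.7989
  Candidate B, District 3: 336×210/716 = 98.5475
  Candidate B, District 4: 336×156/716 = 73.2067
Contributions (O − E)²/E:
  (72 − 104.5531)²/104.5531 = 10.1356
  (122 − 81.2011)²/81.2011 = 20.4991
  (126 − 111.4525)²/111.4525 = 1.8988
  (60 − 82.7933)²/82.7933 = 6.2751
  (125 − 92.4469)²/92.4469 = 11.4628
  (31 − 71.7989)²/71.7989 = 23.1835
  (84 − 98.5475)²/98.5475 = 2.1475
  (96 − 73.2067)²/73.2067 = 7.0968
χ² = 10.1356 + 20.4991 + 1.8988 + 6.2751 + 11.4628 + 23.1835 + 2.1475 + 7.0968 = 82.70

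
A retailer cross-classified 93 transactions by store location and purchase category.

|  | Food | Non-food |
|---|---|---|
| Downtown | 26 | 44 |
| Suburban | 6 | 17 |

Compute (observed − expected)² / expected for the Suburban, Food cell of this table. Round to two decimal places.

Row total (Suburban) = 23; column total (Food) = 32; N = 93.
Expected count E = 23 × 32 / 93 = 7.914.
Contribution = (O − E)²/E = (6 − 7.914)² / 7.914 = 0.46.

0.46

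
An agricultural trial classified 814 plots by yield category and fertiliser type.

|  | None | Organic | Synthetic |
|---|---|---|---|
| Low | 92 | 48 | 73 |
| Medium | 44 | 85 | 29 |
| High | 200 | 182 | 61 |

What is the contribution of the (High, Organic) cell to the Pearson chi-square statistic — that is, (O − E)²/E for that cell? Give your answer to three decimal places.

Row total (High) = 443; column total (Organic) = 315; N = 814.
Expected count E = 443 × 315 / 814 = 171.4312.
Contribution = (O − E)²/E = (182 − 171.4312)² / 171.4312 = 0.652.

0.652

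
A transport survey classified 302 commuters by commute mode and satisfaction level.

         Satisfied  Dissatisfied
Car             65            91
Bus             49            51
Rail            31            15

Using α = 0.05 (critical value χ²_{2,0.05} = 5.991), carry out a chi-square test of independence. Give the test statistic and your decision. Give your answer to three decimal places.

9.477; reject H₀

Row totals: 156, 100, 46. Column totals: 145, 157. Grand total N = 302.
Expected counts (row total × column total / N):
  Car, Satisfied: 156×145/302 = 74.9007
  Car, Dissatisfied: 156×157/302 = 81.0993
  Bus, Satisfied: 100×145/302 = 48.0132
  Bus, Dissatisfied: 100×157/302 = 51.9868
  Rail, Satisfied: 46×145/302 = 22.0861
  Rail, Dissatisfied: 46×157/302 = 23.9139
Contributions (O − E)²/E:
  (65 − 74.9007)²/74.9007 = 1.3087
  (91 − 81.0993)²/81.0993 = 1.2087
  (49 − 48.0132)²/48.0132 = 0.0203
  (51 − 51.9868)²/51.9868 = 0.0187
  (31 − 22.0861)²/22.0861 = 3.5976
  (15 − 23.9139)²/23.9139 = 3.3227
χ² = 1.3087 + 1.2087 + 0.0203 + 0.0187 + 3.5976 + 3.3227 = 9.477
df = (3−1)(2−1) = 2. Since 9.477 > 5.991, reject the null hypothesis of independence at α = 0.05.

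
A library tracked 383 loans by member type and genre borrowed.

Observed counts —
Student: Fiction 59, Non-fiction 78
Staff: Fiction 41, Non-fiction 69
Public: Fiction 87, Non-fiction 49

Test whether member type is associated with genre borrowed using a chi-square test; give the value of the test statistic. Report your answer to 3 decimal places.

20.180

Row totals: 137, 110, 136. Column totals: 187, 196. Grand total N = 383.
Expected counts (row total × column total / N):
  Student, Fiction: 137×187/383 = 66.8903
  Student, Non-fiction: 137×196/383 = 70.1097
  Staff, Fiction: 110×187/383 = 53.7076
  Staff, Non-fiction: 110×196/383 = 56.2924
  Public, Fiction: 136×187/383 = 66.4021
  Public, Non-fiction: 136×196/383 = 69.5979
Contributions (O − E)²/E:
  (59 − 66.8903)²/66.8903 = 0.9307
  (78 − 70.1097)²/70.1097 = 0.8880
  (41 − 53.7076)²/53.7076 = 3.0067
  (69 − 56.2924)²/56.2924 = 2.8686
  (87 − 66.4021)²/66.4021 = 6.3895
  (49 − 69.5979)²/69.5979 = 6.0961
χ² = 0.9307 + 0.8880 + 3.0067 + 2.8686 + 6.3895 + 6.0961 = 20.180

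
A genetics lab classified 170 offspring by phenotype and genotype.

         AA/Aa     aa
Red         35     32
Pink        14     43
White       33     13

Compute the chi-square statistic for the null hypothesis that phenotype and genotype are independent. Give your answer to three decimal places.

Row totals: 67, 57, 46. Column totals: 82, 88. Grand total N = 170.
Expected counts (row total × column total / N):
  Red, AA/Aa: 67×82/170 = 32.3176
  Red, aa: 67×88/170 = 34.6824
  Pink, AA/Aa: 57×82/170 = 27.4941
  Pink, aa: 57×88/170 = 29.5059
  White, AA/Aa: 46×82/170 = 22.1882
  White, aa: 46×88/170 = 23.8118
Contributions (O − E)²/E:
  (35 − 32.3176)²/32.3176 = 0.2226
  (32 − 34.6824)²/34.6824 = 0.2075
  (14 − 27.4941)²/27.4941 = 6.6229
  (43 − 29.5059)²/29.5059 = 6.1713
  (33 − 22.1882)²/22.1882 = 5.2683
  (13 − 23.8118)²/23.8118 = 4.9091
χ² = 0.2226 + 0.2075 + 6.6229 + 6.1713 + 5.2683 + 4.9091 = 23.402

23.402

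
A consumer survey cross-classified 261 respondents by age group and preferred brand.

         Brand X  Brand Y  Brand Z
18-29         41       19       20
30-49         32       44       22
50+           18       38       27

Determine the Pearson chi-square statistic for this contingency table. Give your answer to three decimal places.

Row totals: 80, 98, 83. Column totals: 91, 101, 69. Grand total N = 261.
Expected counts (row total × column total / N):
  18-29, Brand X: 80×91/261 = 27.89272
  18-29, Brand Y: 80×101/261 = 30.95785
  18-29, Brand Z: 80×69/261 = 21.14943
  30-49, Brand X: 98×91/261 = 34.16858
  30-49, Brand Y: 98×101/261 = 37.92337
  30-49, Brand Z: 98×69/261 = 25.90805
  50+, Brand X: 83×91/261 = 28.93870
  50+, Brand Y: 83×101/261 = 32.11877
  50+, Brand Z: 83×69/261 = 21.94253
Contributions (O − E)²/E:
  (41 − 27.89272)²/27.89272 = 6.1593
  (19 − 30.95785)²/30.95785 = 4.6189
  (20 − 21.14943)²/21.14943 = 0.0625
  (32 − 34.16858)²/34.16858 = 0.1376
  (44 − 37.92337)²/37.92337 = 0.9737
  (22 − 25.90805)²/25.90805 = 0.5895
  (18 − 28.93870)²/28.93870 = 4.1348
  (38 − 32.11877)²/32.11877 = 1.0769
  (27 − 21.94253)²/21.94253 = 1.1657
χ² = 6.1593 + 4.6189 + 0.0625 + 0.1376 + 0.9737 + 0.5895 + 4.1348 + 1.0769 + 1.1657 = 18.919

18.919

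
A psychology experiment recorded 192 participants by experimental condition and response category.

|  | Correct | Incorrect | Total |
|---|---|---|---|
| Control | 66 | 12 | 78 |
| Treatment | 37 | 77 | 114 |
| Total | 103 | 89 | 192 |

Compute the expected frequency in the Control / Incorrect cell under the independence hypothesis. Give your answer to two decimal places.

36.16

Row total (Control) = 78; column total (Incorrect) = 89; grand total N = 192.
Expected count = (row total × column total) / N = 78 × 89 / 192 = 36.16.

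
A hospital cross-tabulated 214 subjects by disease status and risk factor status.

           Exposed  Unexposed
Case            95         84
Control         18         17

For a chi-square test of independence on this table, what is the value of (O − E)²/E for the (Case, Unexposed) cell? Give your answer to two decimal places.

0.00

Row total (Case) = 179; column total (Unexposed) = 101; N = 214.
Expected count E = 179 × 101 / 214 = 84.481.
Contribution = (O − E)²/E = (84 − 84.481)² / 84.481 = 0.00.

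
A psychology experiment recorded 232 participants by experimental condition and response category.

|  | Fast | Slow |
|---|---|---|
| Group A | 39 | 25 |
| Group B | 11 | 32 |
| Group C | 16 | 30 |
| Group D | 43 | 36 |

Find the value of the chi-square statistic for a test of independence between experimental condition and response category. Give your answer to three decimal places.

Row totals: 64, 43, 46, 79. Column totals: 109, 123. Grand total N = 232.
Expected counts (row total × column total / N):
  Group A, Fast: 64×109/232 = 30.06897
  Group A, Slow: 64×123/232 = 33.93103
  Group B, Fast: 43×109/232 = 20.20259
  Group B, Slow: 43×123/232 = 22.79741
  Group C, Fast: 46×109/232 = 21.61207
  Group C, Slow: 46×123/232 = 24.38793
  Group D, Fast: 79×109/232 = 37.11638
  Group D, Slow: 79×123/232 = 41.88362
Contributions (O − E)²/E:
  (39 − 30.06897)²/30.06897 = 2.6527
  (25 − 33.93103)²/33.93103 = 2.3507
  (11 − 20.20259)²/20.20259 = 4.1919
  (32 − 22.79741)²/22.79741 = 3.7148
  (16 − 21.61207)²/21.61207 = 1.4573
  (30 − 24.38793)²/24.38793 = 1.2914
  (43 − 37.11638)²/37.11638 = 0.9327
  (36 − 41.88362)²/41.88362 = 0.8265
χ² = 2.6527 + 2.3507 + 4.1919 + 3.7148 + 1.4573 + 1.2914 + 0.9327 + 0.8265 = 17.418

17.418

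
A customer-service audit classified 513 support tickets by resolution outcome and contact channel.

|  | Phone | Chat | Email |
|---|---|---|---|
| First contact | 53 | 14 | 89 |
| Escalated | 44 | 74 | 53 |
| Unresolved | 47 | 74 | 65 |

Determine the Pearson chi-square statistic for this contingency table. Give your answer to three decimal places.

Row totals: 156, 171, 186. Column totals: 144, 162, 207. Grand total N = 513.
Expected counts (row total × column total / N):
  First contact, Phone: 156×144/513 = 43.7895
  First contact, Chat: 156×162/513 = 49.2632
  First contact, Email: 156×207/513 = 62.9474
  Escalated, Phone: 171×144/513 = 48.0000
  Escalated, Chat: 171×162/513 = 54.0000
  Escalated, Email: 171×207/513 = 69.0000
  Unresolved, Phone: 186×144/513 = 52.2105
  Unresolved, Chat: 186×162/513 = 58.7368
  Unresolved, Email: 186×207/513 = 75.0526
Contributions (O − E)²/E:
  (53 − 43.7895)²/43.7895 = 1.9373
  (14 − 49.2632)²/49.2632 = 25.2418
  (89 − 62.9474)²/62.9474 = 10.7826
  (44 − 48.0000)²/48.0000 = 0.3333
  (74 − 54.0000)²/54.0000 = 7.4074
  (53 − 69.0000)²/69.0000 = 3.7101
  (47 − 52.2105)²/52.2105 = 0.5200
  (74 − 58.7368)²/58.7368 = 3.9663
  (65 − 75.0526)²/75.0526 = 1.3465
χ² = 1.9373 + 25.2418 + 10.7826 + 0.3333 + 7.4074 + 3.7101 + 0.5200 + 3.9663 + 1.3465 = 55.245

55.245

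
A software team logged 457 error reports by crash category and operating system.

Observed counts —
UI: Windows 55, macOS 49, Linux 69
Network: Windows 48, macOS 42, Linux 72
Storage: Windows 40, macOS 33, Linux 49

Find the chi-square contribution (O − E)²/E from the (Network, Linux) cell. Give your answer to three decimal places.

Row total (Network) = 162; column total (Linux) = 190; N = 457.
Expected count E = 162 × 190 / 457 = 67.3523.
Contribution = (O − E)²/E = (72 − 67.3523)² / 67.3523 = 0.321.

0.321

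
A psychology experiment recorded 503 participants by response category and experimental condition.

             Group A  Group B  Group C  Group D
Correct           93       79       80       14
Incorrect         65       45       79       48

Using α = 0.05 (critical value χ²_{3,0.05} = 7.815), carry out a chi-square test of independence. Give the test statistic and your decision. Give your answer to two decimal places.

Row totals: 266, 237. Column totals: 158, 124, 159, 62. Grand total N = 503.
Expected counts (row total × column total / N):
  Correct, Group A: 266×158/503 = 83.55467
  Correct, Group B: 266×124/503 = 65.57455
  Correct, Group C: 266×159/503 = 84.08350
  Correct, Group D: 266×62/503 = 32.78728
  Incorrect, Group A: 237×158/503 = 74.44533
  Incorrect, Group B: 237×124/503 = 58.42545
  Incorrect, Group C: 237×159/503 = 74.91650
  Incorrect, Group D: 237×62/503 = 29.21272
Contributions (O − E)²/E:
  (93 − 83.55467)²/83.55467 = 1.0677
  (79 − 65.57455)²/65.57455 = 2.7487
  (80 − 84.08350)²/84.08350 = 0.1983
  (14 − 32.78728)²/32.78728 = 10.7652
  (65 − 74.44533)²/74.44533 = 1.1984
  (45 − 58.42545)²/58.42545 = 3.0850
  (79 − 74.91650)²/74.91650 = 0.2226
  (48 − 29.21272)²/29.21272 = 12.0825
χ² = 1.0677 + 2.7487 + 0.1983 + 10.7652 + 1.1984 + 3.0850 + 0.2226 + 12.0825 = 31.37
df = (2−1)(4−1) = 3. Since 31.37 > 7.815, reject the null hypothesis of independence at α = 0.05.

31.37; reject H₀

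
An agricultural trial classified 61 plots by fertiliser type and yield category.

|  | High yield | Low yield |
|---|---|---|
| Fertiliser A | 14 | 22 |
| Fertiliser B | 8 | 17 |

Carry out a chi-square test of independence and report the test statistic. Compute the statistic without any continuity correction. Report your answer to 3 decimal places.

0.304

Row totals: 36, 25. Column totals: 22, 39. Grand total N = 61.
Expected counts (row total × column total / N):
  Fertiliser A, High yield: 36×22/61 = 12.9836
  Fertiliser A, Low yield: 36×39/61 = 23.0164
  Fertiliser B, High yield: 25×22/61 = 9.0164
  Fertiliser B, Low yield: 25×39/61 = 15.9836
Contributions (O − E)²/E:
  (14 − 12.9836)²/12.9836 = 0.0796
  (22 − 23.0164)²/23.0164 = 0.0449
  (8 − 9.0164)²/9.0164 = 0.1146
  (17 − 15.9836)²/15.9836 = 0.0646
χ² = 0.0796 + 0.0449 + 0.1146 + 0.0646 = 0.304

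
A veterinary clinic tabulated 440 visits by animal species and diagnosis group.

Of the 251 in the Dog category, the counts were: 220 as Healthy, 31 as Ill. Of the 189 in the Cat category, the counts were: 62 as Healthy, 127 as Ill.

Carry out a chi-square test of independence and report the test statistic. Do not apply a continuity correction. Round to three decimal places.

Row totals: 251, 189. Column totals: 282, 158. Grand total N = 440.
Expected counts (row total × column total / N):
  Dog, Healthy: 251×282/440 = 160.86818
  Dog, Ill: 251×158/440 = 90.13182
  Cat, Healthy: 189×282/440 = 121.13182
  Cat, Ill: 189×158/440 = 67.86818
Contributions (O − E)²/E:
  (220 − 160.86818)²/160.86818 = 21.7356
  (31 − 90.13182)²/90.13182 = 38.7940
  (62 − 121.13182)²/121.13182 = 28.8658
  (127 − 67.86818)²/67.86818 = 51.5201
χ² = 21.7356 + 38.7940 + 28.8658 + 51.5201 = 140.916

140.916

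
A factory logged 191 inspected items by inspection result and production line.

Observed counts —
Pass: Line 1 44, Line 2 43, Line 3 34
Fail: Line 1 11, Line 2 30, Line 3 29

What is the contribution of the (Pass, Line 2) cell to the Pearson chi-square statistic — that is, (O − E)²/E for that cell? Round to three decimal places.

0.228

Row total (Pass) = 121; column total (Line 2) = 73; N = 191.
Expected count E = 121 × 73 / 191 = 46.2461.
Contribution = (O − E)²/E = (43 − 46.2461)² / 46.2461 = 0.228.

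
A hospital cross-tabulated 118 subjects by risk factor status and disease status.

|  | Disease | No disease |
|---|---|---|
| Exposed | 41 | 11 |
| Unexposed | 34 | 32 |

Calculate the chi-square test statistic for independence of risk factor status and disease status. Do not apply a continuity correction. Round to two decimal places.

Row totals: 52, 66. Column totals: 75, 43. Grand total N = 118.
Expected counts (row total × column total / N):
  Exposed, Disease: 52×75/118 = 33.051
  Exposed, No disease: 52×43/118 = 18.949
  Unexposed, Disease: 66×75/118 = 41.949
  Unexposed, No disease: 66×43/118 = 24.051
Contributions (O − E)²/E:
  (41 − 33.051)²/33.051 = 1.9118
  (11 − 18.949)²/18.949 = 3.3346
  (34 − 41.949)²/41.949 = 1.5063
  (32 − 24.051)²/24.051 = 2.6272
χ² = 1.9118 + 3.3346 + 1.5063 + 2.6272 = 9.38

9.38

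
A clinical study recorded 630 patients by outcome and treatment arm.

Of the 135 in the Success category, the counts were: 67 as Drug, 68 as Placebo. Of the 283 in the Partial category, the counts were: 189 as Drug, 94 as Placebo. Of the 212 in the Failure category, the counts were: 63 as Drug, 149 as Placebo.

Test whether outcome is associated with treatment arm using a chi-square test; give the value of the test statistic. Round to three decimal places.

66.694

Row totals: 135, 283, 212. Column totals: 319, 311. Grand total N = 630.
Expected counts (row total × column total / N):
  Success, Drug: 135×319/630 = 68.3571
  Success, Placebo: 135×311/630 = 66.6429
  Partial, Drug: 283×319/630 = 143.2968
  Partial, Placebo: 283×311/630 = 139.7032
  Failure, Drug: 212×319/630 = 107.3460
  Failure, Placebo: 212×311/630 = 104.6540
Contributions (O − E)²/E:
  (67 − 68.3571)²/68.3571 = 0.0269
  (68 − 66.6429)²/66.6429 = 0.0276
  (189 − 143.2968)²/143.2968 = 14.5766
  (94 − 139.7032)²/139.7032 = 14.9516
  (63 − 107.3460)²/107.3460 = 18.3199
  (149 − 104.6540)²/104.6540 = 18.7911
χ² = 0.0269 + 0.0276 + 14.5766 + 14.9516 + 18.3199 + 18.7911 = 66.694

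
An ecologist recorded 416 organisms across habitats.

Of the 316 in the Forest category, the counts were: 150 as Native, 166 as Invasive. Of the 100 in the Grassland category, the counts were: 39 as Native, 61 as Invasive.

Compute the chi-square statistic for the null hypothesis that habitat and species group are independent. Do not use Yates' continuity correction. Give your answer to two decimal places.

2.20

Row totals: 316, 100. Column totals: 189, 227. Grand total N = 416.
Expected counts (row total × column total / N):
  Forest, Native: 316×189/416 = 143.567
  Forest, Invasive: 316×227/416 = 172.433
  Grassland, Native: 100×189/416 = 45.433
  Grassland, Invasive: 100×227/416 = 54.567
Contributions (O − E)²/E:
  (150 − 143.567)²/143.567 = 0.2883
  (166 − 172.433)²/172.433 = 0.2400
  (39 − 45.433)²/45.433 = 0.9109
  (61 − 54.567)²/54.567 = 0.7584
χ² = 0.2883 + 0.2400 + 0.9109 + 0.7584 = 2.20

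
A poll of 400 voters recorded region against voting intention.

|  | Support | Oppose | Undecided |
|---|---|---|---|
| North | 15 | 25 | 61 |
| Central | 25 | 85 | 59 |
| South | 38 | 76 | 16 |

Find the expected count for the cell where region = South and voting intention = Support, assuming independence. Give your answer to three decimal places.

25.350

Row total (South) = 130; column total (Support) = 78; grand total N = 400.
Expected count = (row total × column total) / N = 130 × 78 / 400 = 25.350.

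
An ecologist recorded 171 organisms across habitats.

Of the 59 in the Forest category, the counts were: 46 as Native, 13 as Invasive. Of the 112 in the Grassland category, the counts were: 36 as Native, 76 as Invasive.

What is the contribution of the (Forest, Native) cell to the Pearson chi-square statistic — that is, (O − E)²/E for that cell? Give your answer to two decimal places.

11.08

Row total (Forest) = 59; column total (Native) = 82; N = 171.
Expected count E = 59 × 82 / 171 = 28.292.
Contribution = (O − E)²/E = (46 − 28.292)² / 28.292 = 11.08.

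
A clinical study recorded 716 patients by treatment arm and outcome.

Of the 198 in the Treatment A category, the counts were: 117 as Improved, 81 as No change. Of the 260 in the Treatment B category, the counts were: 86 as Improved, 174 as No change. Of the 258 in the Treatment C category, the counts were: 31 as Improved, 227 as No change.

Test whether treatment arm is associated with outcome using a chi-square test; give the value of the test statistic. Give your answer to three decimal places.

Row totals: 198, 260, 258. Column totals: 234, 482. Grand total N = 716.
Expected counts (row total × column total / N):
  Treatment A, Improved: 198×234/716 = 64.7095
  Treatment A, No change: 198×482/716 = 133.2905
  Treatment B, Improved: 260×234/716 = 84.9721
  Treatment B, No change: 260×482/716 = 175.0279
  Treatment C, Improved: 258×234/716 = 84.3184
  Treatment C, No change: 258×482/716 = 173.6816
Contributions (O − E)²/E:
  (117 − 64.7095)²/64.7095 = 42.2549
  (81 − 133.2905)²/133.2905 = 20.5138
  (86 − 84.9721)²/84.9721 = 0.0124
  (174 − 175.0279)²/175.0279 = 0.0060
  (31 − 84.3184)²/84.3184 = 33.7157
  (227 − 173.6816)²/173.6816 = 16.3682
χ² = 42.2549 + 20.5138 + 0.0124 + 0.0060 + 33.7157 + 16.3682 = 112.871

112.871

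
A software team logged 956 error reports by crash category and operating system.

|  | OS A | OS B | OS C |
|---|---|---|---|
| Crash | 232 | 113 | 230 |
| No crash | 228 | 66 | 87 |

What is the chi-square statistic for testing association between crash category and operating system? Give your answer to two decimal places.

Row totals: 575, 381. Column totals: 460, 179, 317. Grand total N = 956.
Expected counts (row total × column total / N):
  Crash, OS A: 575×460/956 = 276.674
  Crash, OS B: 575×179/956 = 107.662
  Crash, OS C: 575×317/956 = 190.664
  No crash, OS A: 381×460/956 = 183.326
  No crash, OS B: 381×179/956 = 71.338
  No crash, OS C: 381×317/956 = 126.336
Contributions (O − E)²/E:
  (232 − 276.674)²/276.674 = 7.2134
  (113 − 107.662)²/107.662 = 0.2647
  (230 − 190.664)²/190.664 = 8.1154
  (228 − 183.326)²/183.326 = 10.8864
  (66 − 71.338)²/71.338 = 0.3994
  (87 − 126.336)²/126.336 = 12.2477
χ² = 7.2134 + 0.2647 + 8.1154 + 10.8864 + 0.3994 + 12.2477 = 39.13

39.13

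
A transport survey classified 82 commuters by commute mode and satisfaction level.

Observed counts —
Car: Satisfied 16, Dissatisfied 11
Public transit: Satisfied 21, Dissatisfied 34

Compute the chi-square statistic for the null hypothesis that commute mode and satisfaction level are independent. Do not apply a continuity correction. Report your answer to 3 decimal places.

3.249

Row totals: 27, 55. Column totals: 37, 45. Grand total N = 82.
Expected counts (row total × column total / N):
  Car, Satisfied: 27×37/82 = 12.1829
  Car, Dissatisfied: 27×45/82 = 14.8171
  Public transit, Satisfied: 55×37/82 = 24.8171
  Public transit, Dissatisfied: 55×45/82 = 30.1829
Contributions (O − E)²/E:
  (16 − 12.1829)²/12.1829 = 1.1960
  (11 − 14.8171)²/14.8171 = 0.9833
  (21 − 24.8171)²/24.8171 = 0.5871
  (34 − 30.1829)²/30.1829 = 0.4827
χ² = 1.1960 + 0.9833 + 0.5871 + 0.4827 = 3.249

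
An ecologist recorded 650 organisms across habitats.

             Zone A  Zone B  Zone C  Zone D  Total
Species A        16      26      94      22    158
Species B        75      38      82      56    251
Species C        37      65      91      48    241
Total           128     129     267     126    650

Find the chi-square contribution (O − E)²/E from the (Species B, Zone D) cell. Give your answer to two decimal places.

Row total (Species B) = 251; column total (Zone D) = 126; N = 650.
Expected count E = 251 × 126 / 650 = 48.655.
Contribution = (O − E)²/E = (56 − 48.655)² / 48.655 = 1.11.

1.11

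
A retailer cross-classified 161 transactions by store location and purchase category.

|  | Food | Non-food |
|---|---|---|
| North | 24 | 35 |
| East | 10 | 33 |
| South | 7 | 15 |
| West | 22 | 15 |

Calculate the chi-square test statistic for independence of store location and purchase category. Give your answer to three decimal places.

Row totals: 59, 43, 22, 37. Column totals: 63, 98. Grand total N = 161.
Expected counts (row total × column total / N):
  North, Food: 59×63/161 = 23.0870
  North, Non-food: 59×98/161 = 35.9130
  East, Food: 43×63/161 = 16.8261
  East, Non-food: 43×98/161 = 26.1739
  South, Food: 22×63/161 = 8.6087
  South, Non-food: 22×98/161 = 13.3913
  West, Food: 37×63/161 = 14.4783
  West, Non-food: 37×98/161 = 22.5217
Contributions (O − E)²/E:
  (24 − 23.0870)²/23.0870 = 0.0361
  (35 − 35.9130)²/35.9130 = 0.0232
  (10 − 16.8261)²/16.8261 = 2.7692
  (33 − 26.1739)²/26.1739 = 1.7802
  (7 − 8.6087)²/8.6087 = 0.3006
  (15 − 13.3913)²/13.3913 = 0.1933
  (22 − 14.4783)²/14.4783 = 3.9076
  (15 − 22.5217)²/22.5217 = 2.5121
χ² = 0.0361 + 0.0232 + 2.7692 + 1.7802 + 0.3006 + 0.1933 + 3.9076 + 2.5121 = 11.522

11.522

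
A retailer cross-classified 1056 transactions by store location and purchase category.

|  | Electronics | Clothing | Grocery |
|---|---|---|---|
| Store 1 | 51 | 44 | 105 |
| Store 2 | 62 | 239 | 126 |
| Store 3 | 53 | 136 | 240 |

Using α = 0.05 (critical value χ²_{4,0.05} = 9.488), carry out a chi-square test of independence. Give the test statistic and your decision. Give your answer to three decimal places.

Row totals: 200, 427, 429. Column totals: 166, 419, 471. Grand total N = 1056.
Expected counts (row total × column total / N):
  Store 1, Electronics: 200×166/1056 = 31.4394
  Store 1, Clothing: 200×419/1056 = 79.3561
  Store 1, Grocery: 200×471/1056 = 89.2045
  Store 2, Electronics: 427×166/1056 = 67.1231
  Store 2, Clothing: 427×419/1056 = 169.4252
  Store 2, Grocery: 427×471/1056 = 190.4517
  Store 3, Electronics: 429×166/1056 = 67.4375
  Store 3, Clothing: 429×419/1056 = 170.2188
  Store 3, Grocery: 429×471/1056 = 191.3438
Contributions (O − E)²/E:
  (51 − 31.4394)²/31.4394 = 12.1700
  (44 − 79.3561)²/79.3561 = 15.7525
  (105 − 89.2045)²/89.2045 = 2.7969
  (62 − 67.1231)²/67.1231 = 0.3910
  (239 − 169.4252)²/169.4252 = 28.5710
  (126 − 190.4517)²/190.4517 = 21.8114
  (53 − 67.4375)²/67.4375 = 3.0909
  (136 − 170.2188)²/170.2188 = 6.8789
  (240 − 191.3438)²/191.3438 = 12.3726
χ² = 12.1700 + 15.7525 + 2.7969 + 0.3910 + 28.5710 + 21.8114 + 3.0909 + 6.8789 + 12.3726 = 103.835
df = (3−1)(3−1) = 4. Since 103.835 > 9.488, reject the null hypothesis of independence at α = 0.05.

103.835; reject H₀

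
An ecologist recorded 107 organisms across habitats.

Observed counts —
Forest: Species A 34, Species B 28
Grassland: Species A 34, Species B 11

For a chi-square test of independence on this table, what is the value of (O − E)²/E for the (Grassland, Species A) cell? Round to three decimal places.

Row total (Grassland) = 45; column total (Species A) = 68; N = 107.
Expected count E = 45 × 68 / 107 = 28.5981.
Contribution = (O − E)²/E = (34 − 28.5981)² / 28.5981 = 1.020.

1.020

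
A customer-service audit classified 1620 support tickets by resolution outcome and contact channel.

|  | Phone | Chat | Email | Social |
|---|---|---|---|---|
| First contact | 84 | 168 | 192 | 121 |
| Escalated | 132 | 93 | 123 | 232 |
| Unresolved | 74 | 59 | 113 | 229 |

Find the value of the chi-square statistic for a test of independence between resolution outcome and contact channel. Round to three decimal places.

Row totals: 565, 580, 475. Column totals: 290, 320, 428, 582. Grand total N = 1620.
Expected counts (row total × column total / N):
  First contact, Phone: 565×290/1620 = 101.14198
  First contact, Chat: 565×320/1620 = 111.60494
  First contact, Email: 565×428/1620 = 149.27160
  First contact, Social: 565×582/1620 = 202.98148
  Escalated, Phone: 580×290/1620 = 103.82716
  Escalated, Chat: 580×320/1620 = 114.56790
  Escalated, Email: 580×428/1620 = 153.23457
  Escalated, Social: 580×582/1620 = 208.37037
  Unresolved, Phone: 475×290/1620 = 85.03086
  Unresolved, Chat: 475×320/1620 = 93.82716
  Unresolved, Email: 475×428/1620 = 125.49383
  Unresolved, Social: 475×582/1620 = 170.64815
Contributions (O − E)²/E:
  (84 − 101.14198)²/101.14198 = 2.9053
  (168 − 111.60494)²/111.60494 = 28.4970
  (192 − 149.27160)²/149.27160 = 12.2308
  (121 − 202.98148)²/202.98148 = 33.1112
  (132 − 103.82716)²/103.82716 = 7.6445
  (93 − 114.56790)²/114.56790 = 4.0602
  (123 − 153.23457)²/153.23457 = 5.9656
  (232 − 208.37037)²/208.37037 = 2.6796
  (74 − 85.03086)²/85.03086 = 1.4310
  (59 − 93.82716)²/93.82716 = 12.9273
  (113 − 125.49383)²/125.49383 = 1.2439
  (229 − 170.64815)²/170.64815 = 19.9530
χ² = 2.9053 + 28.4970 + 12.2308 + 33.1112 + 7.6445 + 4.0602 + 5.9656 + 2.6796 + 1.4310 + 12.9273 + 1.2439 + 19.9530 = 132.649

132.649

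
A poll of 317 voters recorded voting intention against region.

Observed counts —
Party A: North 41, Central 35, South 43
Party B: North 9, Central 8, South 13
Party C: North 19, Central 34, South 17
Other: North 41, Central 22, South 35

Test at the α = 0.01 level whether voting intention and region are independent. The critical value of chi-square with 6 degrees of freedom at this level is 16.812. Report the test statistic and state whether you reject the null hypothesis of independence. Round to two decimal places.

15.22; fail to reject H₀

Row totals: 119, 30, 70, 98. Column totals: 110, 99, 108. Grand total N = 317.
Expected counts (row total × column total / N):
  Party A, North: 119×110/317 = 41.293
  Party A, Central: 119×99/317 = 37.164
  Party A, South: 119×108/317 = 40.543
  Party B, North: 30×110/317 = 10.410
  Party B, Central: 30×99/317 = 9.369
  Party B, South: 30×108/317 = 10.221
  Party C, North: 70×110/317 = 24.290
  Party C, Central: 70×99/317 = 21.861
  Party C, South: 70×108/317 = 23.849
  Other, North: 98×110/317 = 34.006
  Other, Central: 98×99/317 = 30.606
  Other, South: 98×108/317 = 33.388
Contributions (O − E)²/E:
  (41 − 41.293)²/41.293 = 0.0021
  (35 − 37.164)²/37.164 = 0.1260
  (43 − 40.543)²/40.543 = 0.1489
  (9 − 10.410)²/10.410 = 0.1910
  (8 − 9.369)²/9.369 = 0.2000
  (13 − 10.221)²/10.221 = 0.7556
  (19 − 24.290)²/24.290 = 1.1521
  (34 − 21.861)²/21.861 = 6.7406
  (17 − 23.849)²/23.849 = 1.9669
  (41 − 34.006)²/34.006 = 1.4385
  (22 − 30.606)²/30.606 = 2.4199
  (35 − 33.388)²/33.388 = 0.0778
χ² = 0.0021 + 0.1260 + 0.1489 + 0.1910 + 0.2000 + 0.7556 + 1.1521 + 6.7406 + 1.9669 + 1.4385 + 2.4199 + 0.0778 = 15.22
df = (4−1)(3−1) = 6. Since 15.22 < 16.812, fail to reject the null hypothesis of independence at α = 0.01.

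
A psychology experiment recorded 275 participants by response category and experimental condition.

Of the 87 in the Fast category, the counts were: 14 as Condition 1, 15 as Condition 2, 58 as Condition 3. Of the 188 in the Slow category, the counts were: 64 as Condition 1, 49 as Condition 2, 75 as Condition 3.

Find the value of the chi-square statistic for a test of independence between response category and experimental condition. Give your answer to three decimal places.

Row totals: 87, 188. Column totals: 78, 64, 133. Grand total N = 275.
Expected counts (row total × column total / N):
  Fast, Condition 1: 87×78/275 = 24.6764
  Fast, Condition 2: 87×64/275 = 20.2473
  Fast, Condition 3: 87×133/275 = 42.0764
  Slow, Condition 1: 188×78/275 = 53.3236
  Slow, Condition 2: 188×64/275 = 43.7527
  Slow, Condition 3: 188×133/275 = 90.9236
Contributions (O − E)²/E:
  (14 − 24.6764)²/24.6764 = 4.6192
  (15 − 20.2473)²/20.2473 = 1.3599
  (58 − 42.0764)²/42.0764 = 6.0262
  (64 − 53.3236)²/53.3236 = 2.1376
  (49 − 43.7527)²/43.7527 = 0.6293
  (75 − 90.9236)²/90.9236 = 2.7887
χ² = 4.6192 + 1.3599 + 6.0262 + 2.1376 + 0.6293 + 2.7887 = 17.561

17.561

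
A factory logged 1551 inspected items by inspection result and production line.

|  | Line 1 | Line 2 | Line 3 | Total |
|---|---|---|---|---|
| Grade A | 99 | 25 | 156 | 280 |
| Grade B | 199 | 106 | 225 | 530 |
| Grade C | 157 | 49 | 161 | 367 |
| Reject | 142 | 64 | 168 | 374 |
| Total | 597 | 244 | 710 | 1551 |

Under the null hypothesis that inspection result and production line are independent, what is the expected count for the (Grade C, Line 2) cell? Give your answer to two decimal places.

57.74

Row total (Grade C) = 367; column total (Line 2) = 244; grand total N = 1551.
Expected count = (row total × column total) / N = 367 × 244 / 1551 = 57.74.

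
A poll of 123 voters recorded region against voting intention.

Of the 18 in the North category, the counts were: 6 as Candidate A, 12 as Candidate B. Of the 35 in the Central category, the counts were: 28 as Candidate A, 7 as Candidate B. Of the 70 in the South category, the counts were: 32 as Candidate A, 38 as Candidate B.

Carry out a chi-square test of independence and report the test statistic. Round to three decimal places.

Row totals: 18, 35, 70. Column totals: 66, 57. Grand total N = 123.
Expected counts (row total × column total / N):
  North, Candidate A: 18×66/123 = 9.6585
  North, Candidate B: 18×57/123 = 8.3415
  Central, Candidate A: 35×66/123 = 18.7805
  Central, Candidate B: 35×57/123 = 16.2195
  South, Candidate A: 70×66/123 = 37.5610
  South, Candidate B: 70×57/123 = 32.4390
Contributions (O − E)²/E:
  (6 − 9.6585)²/9.6585 = 1.3858
  (12 − 8.3415)²/8.3415 = 1.6046
  (28 − 18.7805)²/18.7805 = 4.5259
  (7 − 16.2195)²/16.2195 = 5.2406
  (32 − 37.5610)²/37.5610 = 0.8233
  (38 − 32.4390)²/32.4390 = 0.9533
χ² = 1.3858 + 1.6046 + 4.5259 + 5.2406 + 0.8233 + 0.9533 = 14.534

14.534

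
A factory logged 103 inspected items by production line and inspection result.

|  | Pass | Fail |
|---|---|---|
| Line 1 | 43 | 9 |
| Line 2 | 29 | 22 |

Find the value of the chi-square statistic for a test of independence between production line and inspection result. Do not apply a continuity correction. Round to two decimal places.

Row totals: 52, 51. Column totals: 72, 31. Grand total N = 103.
Expected counts (row total × column total / N):
  Line 1, Pass: 52×72/103 = 36.350
  Line 1, Fail: 52×31/103 = 15.650
  Line 2, Pass: 51×72/103 = 35.650
  Line 2, Fail: 51×31/103 = 15.350
Contributions (O − E)²/E:
  (43 − 36.350)²/36.350 = 1.2166
  (9 − 15.650)²/15.650 = 2.8257
  (29 − 35.650)²/35.650 = 1.2405
  (22 − 15.350)²/15.350 = 2.8809
χ² = 1.2166 + 2.8257 + 1.2405 + 2.8809 = 8.16

8.16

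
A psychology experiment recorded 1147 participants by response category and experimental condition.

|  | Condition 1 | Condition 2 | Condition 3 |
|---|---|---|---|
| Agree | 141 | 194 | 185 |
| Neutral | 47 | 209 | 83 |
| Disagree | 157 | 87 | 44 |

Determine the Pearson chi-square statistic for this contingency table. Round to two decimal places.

Row totals: 520, 339, 288. Column totals: 345, 490, 312. Grand total N = 1147.
Expected counts (row total × column total / N):
  Agree, Condition 1: 520×345/1147 = 156.408
  Agree, Condition 2: 520×490/1147 = 222.145
  Agree, Condition 3: 520×312/1147 = 141.447
  Neutral, Condition 1: 339×345/1147 = 101.966
  Neutral, Condition 2: 339×490/1147 = 144.821
  Neutral, Condition 3: 339×312/1147 = 92.213
  Disagree, Condition 1: 288×345/1147 = 86.626
  Disagree, Condition 2: 288×490/1147 = 123.034
  Disagree, Condition 3: 288×312/1147 = 78.340
Contributions (O − E)²/E:
  (141 − 156.408)²/156.408 = 1.5179
  (194 − 222.145)²/222.145 = 3.5659
  (185 − 141.447)²/141.447 = 13.4104
  (47 − 101.966)²/101.966 = 29.6301
  (209 − 144.821)²/144.821 = 28.4416
  (83 − 92.213)²/92.213 = 0.9205
  (157 − 86.626)²/86.626 = 57.1711
  (87 − 123.034)²/123.034 = 10.5536
  (44 − 78.340)²/78.340 = 15.0528
χ² = 1.5179 + 3.5659 + 13.4104 + 29.6301 + 28.4416 + 0.9205 + 57.1711 + 10.5536 + 15.0528 = 160.26

160.26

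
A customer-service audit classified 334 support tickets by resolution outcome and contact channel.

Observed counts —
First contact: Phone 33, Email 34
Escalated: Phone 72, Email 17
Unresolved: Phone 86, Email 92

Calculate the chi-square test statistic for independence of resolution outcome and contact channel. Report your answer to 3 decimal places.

27.884

Row totals: 67, 89, 178. Column totals: 191, 143. Grand total N = 334.
Expected counts (row total × column total / N):
  First contact, Phone: 67×191/334 = 38.3144
  First contact, Email: 67×143/334 = 28.6856
  Escalated, Phone: 89×191/334 = 50.8952
  Escalated, Email: 89×143/334 = 38.1048
  Unresolved, Phone: 178×191/334 = 101.7904
  Unresolved, Email: 178×143/334 = 76.2096
Contributions (O − E)²/E:
  (33 − 38.3144)²/38.3144 = 0.7371
  (34 − 28.6856)²/28.6856 = 0.9846
  (72 − 50.8952)²/50.8952 = 8.7516
  (17 − 38.1048)²/38.1048 = 11.6891
  (86 − 101.7904)²/101.7904 = 2.4495
  (92 − 76.2096)²/76.2096 = 3.2717
χ² = 0.7371 + 0.9846 + 8.7516 + 11.6891 + 2.4495 + 3.2717 = 27.884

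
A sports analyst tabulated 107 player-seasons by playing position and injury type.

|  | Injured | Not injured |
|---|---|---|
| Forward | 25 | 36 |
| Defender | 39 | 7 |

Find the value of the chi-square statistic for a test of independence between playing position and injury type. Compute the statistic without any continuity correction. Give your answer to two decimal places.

Row totals: 61, 46. Column totals: 64, 43. Grand total N = 107.
Expected counts (row total × column total / N):
  Forward, Injured: 61×64/107 = 36.486
  Forward, Not injured: 61×43/107 = 24.514
  Defender, Injured: 46×64/107 = 27.514
  Defender, Not injured: 46×43/107 = 18.486
Contributions (O − E)²/E:
  (25 − 36.486)²/36.486 = 3.6159
  (36 − 24.514)²/24.514 = 5.3817
  (39 − 27.514)²/27.514 = 4.7949
  (7 − 18.486)²/18.486 = 7.1367
χ² = 3.6159 + 5.3817 + 4.7949 + 7.1367 = 20.93

20.93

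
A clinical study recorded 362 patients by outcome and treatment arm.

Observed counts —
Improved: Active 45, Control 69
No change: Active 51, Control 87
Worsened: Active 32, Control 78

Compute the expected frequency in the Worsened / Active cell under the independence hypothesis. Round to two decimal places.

38.90

Row total (Worsened) = 110; column total (Active) = 128; grand total N = 362.
Expected count = (row total × column total) / N = 110 × 128 / 362 = 38.90.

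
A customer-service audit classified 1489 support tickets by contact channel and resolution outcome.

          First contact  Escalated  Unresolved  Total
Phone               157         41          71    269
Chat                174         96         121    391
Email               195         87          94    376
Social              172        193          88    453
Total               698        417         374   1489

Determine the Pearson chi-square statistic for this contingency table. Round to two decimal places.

83.98

Grand total N = 1489.
Expected counts (row total × column total / N):
  Phone, First contact: 269×698/1489 = 126.099
  Phone, Escalated: 269×417/1489 = 75.334
  Phone, Unresolved: 269×374/1489 = 67.566
  Chat, First contact: 391×698/1489 = 183.289
  Chat, Escalated: 391×417/1489 = 109.501
  Chat, Unresolved: 391×374/1489 = 98.210
  Email, First contact: 376×698/1489 = 176.258
  Email, Escalated: 376×417/1489 = 105.300
  Email, Unresolved: 376×374/1489 = 94.442
  Social, First contact: 453×698/1489 = 212.353
  Social, Escalated: 453×417/1489 = 126.864
  Social, Unresolved: 453×374/1489 = 113.782
Contributions (O − E)²/E:
  (157 − 126.099)²/126.099 = 7.5724
  (41 − 75.334)²/75.334 = 15.6480
  (71 − 67.566)²/67.566 = 0.1745
  (174 − 183.289)²/183.289 = 0.4708
  (96 − 109.501)²/109.501 = 1.6646
  (121 − 98.210)²/98.210 = 5.2885
  (195 − 176.258)²/176.258 = 1.9929
  (87 − 105.300)²/105.300 = 3.1803
  (94 − 94.442)²/94.442 = 0.0021
  (172 − 212.353)²/212.353 = 7.6682
  (193 − 126.864)²/126.864 = 34.4776
  (88 − 113.782)²/113.782 = 5.8420
χ² = 7.5724 + 15.6480 + 0.1745 + 0.4708 + 1.6646 + 5.2885 + 1.9929 + 3.1803 + 0.0021 + 7.6682 + 34.4776 + 5.8420 = 83.98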